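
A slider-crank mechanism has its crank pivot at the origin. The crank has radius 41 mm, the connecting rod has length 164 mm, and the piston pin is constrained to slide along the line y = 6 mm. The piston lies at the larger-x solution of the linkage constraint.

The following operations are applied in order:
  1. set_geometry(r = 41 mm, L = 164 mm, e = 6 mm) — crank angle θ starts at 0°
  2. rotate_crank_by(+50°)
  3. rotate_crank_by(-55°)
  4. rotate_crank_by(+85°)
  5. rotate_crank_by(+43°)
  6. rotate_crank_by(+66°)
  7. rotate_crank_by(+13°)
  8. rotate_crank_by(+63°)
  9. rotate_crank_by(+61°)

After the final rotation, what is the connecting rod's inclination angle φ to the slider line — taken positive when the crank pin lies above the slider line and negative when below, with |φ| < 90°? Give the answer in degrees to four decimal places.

-10.1592

set_geometry: r = 41 mm, L = 164 mm, e = 6 mm; θ ← 0°
rotate_crank_by(+50°): θ ← 0° +50° = 50°
rotate_crank_by(-55°): θ ← 50° -55° = -5°
rotate_crank_by(+85°): θ ← -5° +85° = 80°
rotate_crank_by(+43°): θ ← 80° +43° = 123°
rotate_crank_by(+66°): θ ← 123° +66° = 189°
rotate_crank_by(+13°): θ ← 189° +13° = 202°
rotate_crank_by(+63°): θ ← 202° +63° = 265°
rotate_crank_by(+61°): θ ← 265° +61° = 326°
crank pin P = (r cos θ, r sin θ) = (33.990540, -22.926909)
h = r sin θ − e = -22.926909 − 6 = -28.926909
sin φ = h / L = -28.926909 / 164 = -0.17638359
φ = arcsin(-0.17638359) = -10.159185°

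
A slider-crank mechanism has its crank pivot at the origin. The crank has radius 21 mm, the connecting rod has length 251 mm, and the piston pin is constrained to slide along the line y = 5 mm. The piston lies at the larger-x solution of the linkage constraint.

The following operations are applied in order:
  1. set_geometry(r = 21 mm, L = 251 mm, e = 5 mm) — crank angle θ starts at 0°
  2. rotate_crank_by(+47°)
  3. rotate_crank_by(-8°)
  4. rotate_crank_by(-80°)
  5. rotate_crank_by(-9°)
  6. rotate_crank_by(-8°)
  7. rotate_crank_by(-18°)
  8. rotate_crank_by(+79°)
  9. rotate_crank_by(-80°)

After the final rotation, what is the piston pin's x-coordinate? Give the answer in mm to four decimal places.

set_geometry: r = 21 mm, L = 251 mm, e = 5 mm; θ ← 0°
rotate_crank_by(+47°): θ ← 0° +47° = 47°
rotate_crank_by(-8°): θ ← 47° -8° = 39°
rotate_crank_by(-80°): θ ← 39° -80° = -41°
rotate_crank_by(-9°): θ ← -41° -9° = -50°
rotate_crank_by(-8°): θ ← -50° -8° = -58°
rotate_crank_by(-18°): θ ← -58° -18° = -76°
rotate_crank_by(+79°): θ ← -76° +79° = 3°
rotate_crank_by(-80°): θ ← 3° -80° = -77°
crank pin P = (r cos θ, r sin θ) = (4.723972, -20.461771)
h = r sin θ − e = -20.461771 − 5 = -25.461771
x = r cos θ + √(L² − h²) = 4.723972 + √(63001.0 − 648.3018) = 4.723972 + 249.705223 = 254.429195

254.4292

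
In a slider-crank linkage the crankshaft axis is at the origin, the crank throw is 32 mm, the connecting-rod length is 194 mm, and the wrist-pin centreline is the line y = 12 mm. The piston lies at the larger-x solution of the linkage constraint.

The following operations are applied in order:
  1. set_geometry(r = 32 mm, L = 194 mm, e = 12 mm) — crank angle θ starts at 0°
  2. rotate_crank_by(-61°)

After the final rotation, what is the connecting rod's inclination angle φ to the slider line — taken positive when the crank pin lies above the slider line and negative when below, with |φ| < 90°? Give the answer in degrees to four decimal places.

set_geometry: r = 32 mm, L = 194 mm, e = 12 mm; θ ← 0°
rotate_crank_by(-61°): θ ← 0° -61° = -61°
crank pin P = (r cos θ, r sin θ) = (15.513908, -27.987831)
h = r sin θ − e = -27.987831 − 12 = -39.987831
sin φ = h / L = -39.987831 / 194 = -0.20612284
φ = arcsin(-0.20612284) = -11.895237°

-11.8952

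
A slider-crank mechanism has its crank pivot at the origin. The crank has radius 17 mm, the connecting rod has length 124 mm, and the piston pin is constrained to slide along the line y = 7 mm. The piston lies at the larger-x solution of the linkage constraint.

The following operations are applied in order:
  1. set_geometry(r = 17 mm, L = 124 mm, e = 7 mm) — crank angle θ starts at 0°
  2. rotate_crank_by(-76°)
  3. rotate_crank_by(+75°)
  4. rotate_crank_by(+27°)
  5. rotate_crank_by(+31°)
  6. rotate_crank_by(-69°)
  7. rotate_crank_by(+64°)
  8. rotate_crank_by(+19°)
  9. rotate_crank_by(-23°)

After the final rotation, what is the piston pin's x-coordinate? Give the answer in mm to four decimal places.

135.2472

set_geometry: r = 17 mm, L = 124 mm, e = 7 mm; θ ← 0°
rotate_crank_by(-76°): θ ← 0° -76° = -76°
rotate_crank_by(+75°): θ ← -76° +75° = -1°
rotate_crank_by(+27°): θ ← -1° +27° = 26°
rotate_crank_by(+31°): θ ← 26° +31° = 57°
rotate_crank_by(-69°): θ ← 57° -69° = -12°
rotate_crank_by(+64°): θ ← -12° +64° = 52°
rotate_crank_by(+19°): θ ← 52° +19° = 71°
rotate_crank_by(-23°): θ ← 71° -23° = 48°
crank pin P = (r cos θ, r sin θ) = (11.375220, 12.633462)
h = r sin θ − e = 12.633462 − 7 = 5.633462
x = r cos θ + √(L² − h²) = 11.375220 + √(15376.0 − 31.7359) = 11.375220 + 123.871967 = 135.247187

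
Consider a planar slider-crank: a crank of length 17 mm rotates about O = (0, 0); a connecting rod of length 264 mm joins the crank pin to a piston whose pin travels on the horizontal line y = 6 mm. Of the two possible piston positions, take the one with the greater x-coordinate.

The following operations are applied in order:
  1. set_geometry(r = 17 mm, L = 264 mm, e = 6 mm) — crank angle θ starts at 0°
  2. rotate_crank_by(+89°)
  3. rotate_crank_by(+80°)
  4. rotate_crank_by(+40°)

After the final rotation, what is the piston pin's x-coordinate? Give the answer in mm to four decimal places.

248.7470

set_geometry: r = 17 mm, L = 264 mm, e = 6 mm; θ ← 0°
rotate_crank_by(+89°): θ ← 0° +89° = 89°
rotate_crank_by(+80°): θ ← 89° +80° = 169°
rotate_crank_by(+40°): θ ← 169° +40° = 209°
crank pin P = (r cos θ, r sin θ) = (-14.868535, -8.241764)
h = r sin θ − e = -8.241764 − 6 = -14.241764
x = r cos θ + √(L² − h²) = -14.868535 + √(69696.0 − 202.8278) = -14.868535 + 263.615576 = 248.747041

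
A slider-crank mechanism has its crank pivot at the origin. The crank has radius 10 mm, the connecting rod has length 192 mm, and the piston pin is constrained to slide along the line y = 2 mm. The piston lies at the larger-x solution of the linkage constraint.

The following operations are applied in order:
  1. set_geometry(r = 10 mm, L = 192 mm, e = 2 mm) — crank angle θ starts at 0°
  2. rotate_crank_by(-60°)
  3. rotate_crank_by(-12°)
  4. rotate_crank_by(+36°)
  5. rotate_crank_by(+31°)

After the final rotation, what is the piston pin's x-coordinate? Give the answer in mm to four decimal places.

set_geometry: r = 10 mm, L = 192 mm, e = 2 mm; θ ← 0°
rotate_crank_by(-60°): θ ← 0° -60° = -60°
rotate_crank_by(-12°): θ ← -60° -12° = -72°
rotate_crank_by(+36°): θ ← -72° +36° = -36°
rotate_crank_by(+31°): θ ← -36° +31° = -5°
crank pin P = (r cos θ, r sin θ) = (9.961947, -0.871557)
h = r sin θ − e = -0.871557 − 2 = -2.871557
x = r cos θ + √(L² − h²) = 9.961947 + √(36864.0 − 8.2458) = 9.961947 + 191.978525 = 201.940472

201.9405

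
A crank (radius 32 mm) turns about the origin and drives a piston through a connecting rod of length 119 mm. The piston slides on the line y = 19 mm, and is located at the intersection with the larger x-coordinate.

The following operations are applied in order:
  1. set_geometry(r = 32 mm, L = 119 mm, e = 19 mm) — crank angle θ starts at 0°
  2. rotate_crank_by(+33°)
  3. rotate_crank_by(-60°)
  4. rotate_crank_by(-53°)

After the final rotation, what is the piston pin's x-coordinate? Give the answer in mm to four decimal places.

set_geometry: r = 32 mm, L = 119 mm, e = 19 mm; θ ← 0°
rotate_crank_by(+33°): θ ← 0° +33° = 33°
rotate_crank_by(-60°): θ ← 33° -60° = -27°
rotate_crank_by(-53°): θ ← -27° -53° = -80°
crank pin P = (r cos θ, r sin θ) = (5.556742, -31.513848)
h = r sin θ − e = -31.513848 − 19 = -50.513848
x = r cos θ + √(L² − h²) = 5.556742 + √(14161.0 − 2551.6488) = 5.556742 + 107.746699 = 113.303441

113.3034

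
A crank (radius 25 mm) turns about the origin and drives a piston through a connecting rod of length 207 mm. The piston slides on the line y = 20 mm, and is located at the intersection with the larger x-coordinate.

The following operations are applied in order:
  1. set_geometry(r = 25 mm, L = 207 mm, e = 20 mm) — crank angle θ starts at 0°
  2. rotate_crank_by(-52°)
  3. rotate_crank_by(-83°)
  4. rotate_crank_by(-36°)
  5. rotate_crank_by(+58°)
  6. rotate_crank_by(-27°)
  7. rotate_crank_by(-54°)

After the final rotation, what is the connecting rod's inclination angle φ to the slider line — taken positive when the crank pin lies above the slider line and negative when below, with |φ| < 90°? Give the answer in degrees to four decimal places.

set_geometry: r = 25 mm, L = 207 mm, e = 20 mm; θ ← 0°
rotate_crank_by(-52°): θ ← 0° -52° = -52°
rotate_crank_by(-83°): θ ← -52° -83° = -135°
rotate_crank_by(-36°): θ ← -135° -36° = -171°
rotate_crank_by(+58°): θ ← -171° +58° = -113°
rotate_crank_by(-27°): θ ← -113° -27° = -140°
rotate_crank_by(-54°): θ ← -140° -54° = -194°
crank pin P = (r cos θ, r sin θ) = (-24.257393, 6.048047)
h = r sin θ − e = 6.048047 − 20 = -13.951953
sin φ = h / L = -13.951953 / 207 = -0.06740074
φ = arcsin(-0.06740074) = -3.864708°

-3.8647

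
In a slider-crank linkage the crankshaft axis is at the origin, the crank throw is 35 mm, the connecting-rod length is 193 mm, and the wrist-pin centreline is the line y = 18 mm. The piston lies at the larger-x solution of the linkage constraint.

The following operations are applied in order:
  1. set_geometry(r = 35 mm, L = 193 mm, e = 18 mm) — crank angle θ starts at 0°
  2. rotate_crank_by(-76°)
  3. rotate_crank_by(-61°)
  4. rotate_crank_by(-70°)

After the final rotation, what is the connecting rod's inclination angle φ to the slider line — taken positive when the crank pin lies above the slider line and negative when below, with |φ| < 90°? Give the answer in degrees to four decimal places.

set_geometry: r = 35 mm, L = 193 mm, e = 18 mm; θ ← 0°
rotate_crank_by(-76°): θ ← 0° -76° = -76°
rotate_crank_by(-61°): θ ← -76° -61° = -137°
rotate_crank_by(-70°): θ ← -137° -70° = -207°
crank pin P = (r cos θ, r sin θ) = (-31.185228, 15.889667)
h = r sin θ − e = 15.889667 − 18 = -2.110333
sin φ = h / L = -2.110333 / 193 = -0.01093437
φ = arcsin(-0.01093437) = -0.626505°

-0.6265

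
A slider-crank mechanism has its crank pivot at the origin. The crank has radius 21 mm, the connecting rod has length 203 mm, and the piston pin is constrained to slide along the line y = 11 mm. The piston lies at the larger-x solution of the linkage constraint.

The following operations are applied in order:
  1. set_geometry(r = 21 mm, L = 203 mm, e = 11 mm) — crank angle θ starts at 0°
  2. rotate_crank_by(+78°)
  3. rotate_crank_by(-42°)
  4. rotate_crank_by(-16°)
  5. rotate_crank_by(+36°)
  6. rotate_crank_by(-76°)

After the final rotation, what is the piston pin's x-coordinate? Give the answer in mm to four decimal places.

221.9176

set_geometry: r = 21 mm, L = 203 mm, e = 11 mm; θ ← 0°
rotate_crank_by(+78°): θ ← 0° +78° = 78°
rotate_crank_by(-42°): θ ← 78° -42° = 36°
rotate_crank_by(-16°): θ ← 36° -16° = 20°
rotate_crank_by(+36°): θ ← 20° +36° = 56°
rotate_crank_by(-76°): θ ← 56° -76° = -20°
crank pin P = (r cos θ, r sin θ) = (19.733545, -7.182423)
h = r sin θ − e = -7.182423 − 11 = -18.182423
x = r cos θ + √(L² − h²) = 19.733545 + √(41209.0 − 330.6005) = 19.733545 + 202.184073 = 221.917618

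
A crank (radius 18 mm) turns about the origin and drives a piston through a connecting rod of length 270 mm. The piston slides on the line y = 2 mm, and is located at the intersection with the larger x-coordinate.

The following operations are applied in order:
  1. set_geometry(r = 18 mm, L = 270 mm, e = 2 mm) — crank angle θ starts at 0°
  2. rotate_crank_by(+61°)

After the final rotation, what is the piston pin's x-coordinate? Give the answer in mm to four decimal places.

278.3766

set_geometry: r = 18 mm, L = 270 mm, e = 2 mm; θ ← 0°
rotate_crank_by(+61°): θ ← 0° +61° = 61°
crank pin P = (r cos θ, r sin θ) = (8.726573, 15.743155)
h = r sin θ − e = 15.743155 − 2 = 13.743155
x = r cos θ + √(L² − h²) = 8.726573 + √(72900.0 − 188.8743) = 8.726573 + 269.650006 = 278.376579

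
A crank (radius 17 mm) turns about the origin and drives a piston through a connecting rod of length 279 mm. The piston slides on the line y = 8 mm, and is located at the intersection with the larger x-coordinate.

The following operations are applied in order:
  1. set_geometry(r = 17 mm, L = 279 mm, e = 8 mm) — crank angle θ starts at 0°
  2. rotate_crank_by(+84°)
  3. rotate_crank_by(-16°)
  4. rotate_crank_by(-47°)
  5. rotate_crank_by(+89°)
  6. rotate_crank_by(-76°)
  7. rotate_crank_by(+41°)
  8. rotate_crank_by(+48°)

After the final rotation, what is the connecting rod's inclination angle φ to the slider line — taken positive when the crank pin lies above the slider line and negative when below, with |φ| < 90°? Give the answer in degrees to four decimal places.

set_geometry: r = 17 mm, L = 279 mm, e = 8 mm; θ ← 0°
rotate_crank_by(+84°): θ ← 0° +84° = 84°
rotate_crank_by(-16°): θ ← 84° -16° = 68°
rotate_crank_by(-47°): θ ← 68° -47° = 21°
rotate_crank_by(+89°): θ ← 21° +89° = 110°
rotate_crank_by(-76°): θ ← 110° -76° = 34°
rotate_crank_by(+41°): θ ← 34° +41° = 75°
rotate_crank_by(+48°): θ ← 75° +48° = 123°
crank pin P = (r cos θ, r sin θ) = (-9.258864, 14.257400)
h = r sin θ − e = 14.257400 − 8 = 6.257400
sin φ = h / L = 6.257400 / 279 = 0.02242796
φ = arcsin(0.02242796) = 1.285135°

1.2851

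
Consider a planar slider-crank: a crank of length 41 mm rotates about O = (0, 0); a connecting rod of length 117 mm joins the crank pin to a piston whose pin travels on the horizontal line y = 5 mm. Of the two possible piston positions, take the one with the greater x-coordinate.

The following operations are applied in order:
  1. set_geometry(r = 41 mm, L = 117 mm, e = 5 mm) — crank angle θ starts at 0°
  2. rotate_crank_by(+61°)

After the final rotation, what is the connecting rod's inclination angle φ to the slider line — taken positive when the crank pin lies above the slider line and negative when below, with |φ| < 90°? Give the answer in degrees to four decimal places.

set_geometry: r = 41 mm, L = 117 mm, e = 5 mm; θ ← 0°
rotate_crank_by(+61°): θ ← 0° +61° = 61°
crank pin P = (r cos θ, r sin θ) = (19.877194, 35.859408)
h = r sin θ − e = 35.859408 − 5 = 30.859408
sin φ = h / L = 30.859408 / 117 = 0.26375562
φ = arcsin(0.26375562) = 15.293025°

15.2930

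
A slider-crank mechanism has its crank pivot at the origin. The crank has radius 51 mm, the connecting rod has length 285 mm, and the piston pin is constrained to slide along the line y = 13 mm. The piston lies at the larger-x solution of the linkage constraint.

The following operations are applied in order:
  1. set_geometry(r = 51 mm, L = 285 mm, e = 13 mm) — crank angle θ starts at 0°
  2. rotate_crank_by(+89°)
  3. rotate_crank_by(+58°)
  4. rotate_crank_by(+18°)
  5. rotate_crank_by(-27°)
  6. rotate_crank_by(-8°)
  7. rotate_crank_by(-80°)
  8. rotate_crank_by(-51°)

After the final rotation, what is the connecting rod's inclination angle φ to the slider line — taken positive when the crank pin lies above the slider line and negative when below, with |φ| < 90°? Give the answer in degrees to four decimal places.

set_geometry: r = 51 mm, L = 285 mm, e = 13 mm; θ ← 0°
rotate_crank_by(+89°): θ ← 0° +89° = 89°
rotate_crank_by(+58°): θ ← 89° +58° = 147°
rotate_crank_by(+18°): θ ← 147° +18° = 165°
rotate_crank_by(-27°): θ ← 165° -27° = 138°
rotate_crank_by(-8°): θ ← 138° -8° = 130°
rotate_crank_by(-80°): θ ← 130° -80° = 50°
rotate_crank_by(-51°): θ ← 50° -51° = -1°
crank pin P = (r cos θ, r sin θ) = (50.992232, -0.890073)
h = r sin θ − e = -0.890073 − 13 = -13.890073
sin φ = h / L = -13.890073 / 285 = -0.04873710
φ = arcsin(-0.04873710) = -2.793537°

-2.7935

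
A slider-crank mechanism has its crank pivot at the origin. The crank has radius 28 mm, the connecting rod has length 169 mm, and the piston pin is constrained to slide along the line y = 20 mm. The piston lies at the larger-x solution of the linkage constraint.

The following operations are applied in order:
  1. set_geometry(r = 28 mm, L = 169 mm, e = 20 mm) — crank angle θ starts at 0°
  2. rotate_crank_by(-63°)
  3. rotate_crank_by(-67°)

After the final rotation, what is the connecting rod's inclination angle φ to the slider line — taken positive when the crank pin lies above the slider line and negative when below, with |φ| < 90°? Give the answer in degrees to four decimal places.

-14.1973

set_geometry: r = 28 mm, L = 169 mm, e = 20 mm; θ ← 0°
rotate_crank_by(-63°): θ ← 0° -63° = -63°
rotate_crank_by(-67°): θ ← -63° -67° = -130°
crank pin P = (r cos θ, r sin θ) = (-17.998053, -21.449244)
h = r sin θ − e = -21.449244 − 20 = -41.449244
sin φ = h / L = -41.449244 / 169 = -0.24526180
φ = arcsin(-0.24526180) = -14.197306°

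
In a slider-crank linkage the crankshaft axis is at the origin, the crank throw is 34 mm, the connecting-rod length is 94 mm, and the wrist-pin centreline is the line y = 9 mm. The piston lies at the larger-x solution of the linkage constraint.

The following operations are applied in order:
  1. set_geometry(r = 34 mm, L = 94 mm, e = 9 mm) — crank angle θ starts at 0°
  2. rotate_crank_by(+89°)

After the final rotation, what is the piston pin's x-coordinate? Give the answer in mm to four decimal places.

set_geometry: r = 34 mm, L = 94 mm, e = 9 mm; θ ← 0°
rotate_crank_by(+89°): θ ← 0° +89° = 89°
crank pin P = (r cos θ, r sin θ) = (0.593382, 33.994822)
h = r sin θ − e = 33.994822 − 9 = 24.994822
x = r cos θ + √(L² − h²) = 0.593382 + √(8836.0 − 624.7411) = 0.593382 + 90.615997 = 91.209379

91.2094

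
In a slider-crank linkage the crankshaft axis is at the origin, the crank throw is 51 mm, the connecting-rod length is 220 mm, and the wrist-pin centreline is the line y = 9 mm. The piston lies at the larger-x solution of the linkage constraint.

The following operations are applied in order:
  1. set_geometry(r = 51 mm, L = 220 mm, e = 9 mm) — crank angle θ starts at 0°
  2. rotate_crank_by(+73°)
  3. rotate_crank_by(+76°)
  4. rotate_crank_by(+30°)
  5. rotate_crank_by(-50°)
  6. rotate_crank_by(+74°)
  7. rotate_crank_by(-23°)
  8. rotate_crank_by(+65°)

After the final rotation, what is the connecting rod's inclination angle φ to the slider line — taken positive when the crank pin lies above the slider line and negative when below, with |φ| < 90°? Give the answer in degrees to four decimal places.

set_geometry: r = 51 mm, L = 220 mm, e = 9 mm; θ ← 0°
rotate_crank_by(+73°): θ ← 0° +73° = 73°
rotate_crank_by(+76°): θ ← 73° +76° = 149°
rotate_crank_by(+30°): θ ← 149° +30° = 179°
rotate_crank_by(-50°): θ ← 179° -50° = 129°
rotate_crank_by(+74°): θ ← 129° +74° = 203°
rotate_crank_by(-23°): θ ← 203° -23° = 180°
rotate_crank_by(+65°): θ ← 180° +65° = 245°
crank pin P = (r cos θ, r sin θ) = (-21.553531, -46.221697)
h = r sin θ − e = -46.221697 − 9 = -55.221697
sin φ = h / L = -55.221697 / 220 = -0.25100771
φ = arcsin(-0.25100771) = -14.537152°

-14.5372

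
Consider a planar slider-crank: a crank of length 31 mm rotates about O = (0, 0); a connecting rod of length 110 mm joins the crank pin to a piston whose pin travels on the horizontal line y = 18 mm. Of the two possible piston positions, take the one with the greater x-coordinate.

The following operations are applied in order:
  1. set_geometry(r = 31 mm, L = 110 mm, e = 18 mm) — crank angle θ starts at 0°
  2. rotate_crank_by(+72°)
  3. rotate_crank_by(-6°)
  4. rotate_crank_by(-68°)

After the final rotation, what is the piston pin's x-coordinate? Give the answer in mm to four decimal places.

139.3134

set_geometry: r = 31 mm, L = 110 mm, e = 18 mm; θ ← 0°
rotate_crank_by(+72°): θ ← 0° +72° = 72°
rotate_crank_by(-6°): θ ← 72° -6° = 66°
rotate_crank_by(-68°): θ ← 66° -68° = -2°
crank pin P = (r cos θ, r sin θ) = (30.981116, -1.081884)
h = r sin θ − e = -1.081884 − 18 = -19.081884
x = r cos θ + √(L² − h²) = 30.981116 + √(12100.0 − 364.1183) = 30.981116 + 108.332274 = 139.313390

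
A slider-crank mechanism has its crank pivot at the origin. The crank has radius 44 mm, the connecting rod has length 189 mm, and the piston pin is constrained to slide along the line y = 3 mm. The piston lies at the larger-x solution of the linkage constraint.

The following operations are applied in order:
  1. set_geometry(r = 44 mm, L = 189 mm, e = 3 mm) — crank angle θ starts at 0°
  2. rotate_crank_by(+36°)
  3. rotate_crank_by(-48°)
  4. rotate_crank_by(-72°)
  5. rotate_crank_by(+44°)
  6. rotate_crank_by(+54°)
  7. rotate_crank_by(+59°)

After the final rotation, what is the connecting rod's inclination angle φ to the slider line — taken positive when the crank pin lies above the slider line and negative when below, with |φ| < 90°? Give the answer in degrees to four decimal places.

set_geometry: r = 44 mm, L = 189 mm, e = 3 mm; θ ← 0°
rotate_crank_by(+36°): θ ← 0° +36° = 36°
rotate_crank_by(-48°): θ ← 36° -48° = -12°
rotate_crank_by(-72°): θ ← -12° -72° = -84°
rotate_crank_by(+44°): θ ← -84° +44° = -40°
rotate_crank_by(+54°): θ ← -40° +54° = 14°
rotate_crank_by(+59°): θ ← 14° +59° = 73°
crank pin P = (r cos θ, r sin θ) = (12.864355, 42.077409)
h = r sin θ − e = 42.077409 − 3 = 39.077409
sin φ = h / L = 39.077409 / 189 = 0.20675878
φ = arcsin(0.20675878) = 11.932476°

11.9325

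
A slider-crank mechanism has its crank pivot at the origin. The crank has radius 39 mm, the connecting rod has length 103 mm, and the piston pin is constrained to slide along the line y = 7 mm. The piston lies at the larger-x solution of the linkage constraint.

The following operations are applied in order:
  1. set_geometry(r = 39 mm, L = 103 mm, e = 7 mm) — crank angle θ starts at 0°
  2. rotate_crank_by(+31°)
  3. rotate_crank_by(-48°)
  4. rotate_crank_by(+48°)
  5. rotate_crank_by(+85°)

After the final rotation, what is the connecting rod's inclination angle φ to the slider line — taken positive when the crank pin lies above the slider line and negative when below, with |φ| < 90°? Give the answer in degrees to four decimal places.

set_geometry: r = 39 mm, L = 103 mm, e = 7 mm; θ ← 0°
rotate_crank_by(+31°): θ ← 0° +31° = 31°
rotate_crank_by(-48°): θ ← 31° -48° = -17°
rotate_crank_by(+48°): θ ← -17° +48° = 31°
rotate_crank_by(+85°): θ ← 31° +85° = 116°
crank pin P = (r cos θ, r sin θ) = (-17.096475, 35.052968)
h = r sin θ − e = 35.052968 − 7 = 28.052968
sin φ = h / L = 28.052968 / 103 = 0.27235891
φ = arcsin(0.27235891) = 15.804684°

15.8047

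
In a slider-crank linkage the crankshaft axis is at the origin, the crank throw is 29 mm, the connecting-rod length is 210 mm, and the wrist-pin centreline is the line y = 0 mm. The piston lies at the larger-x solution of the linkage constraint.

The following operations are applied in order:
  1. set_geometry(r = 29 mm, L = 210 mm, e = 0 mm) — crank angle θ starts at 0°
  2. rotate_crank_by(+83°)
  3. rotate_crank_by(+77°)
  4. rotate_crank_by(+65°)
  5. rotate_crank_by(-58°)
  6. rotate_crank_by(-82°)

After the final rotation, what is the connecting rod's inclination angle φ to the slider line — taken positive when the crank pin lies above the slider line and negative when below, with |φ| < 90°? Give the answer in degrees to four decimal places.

7.9072

set_geometry: r = 29 mm, L = 210 mm, e = 0 mm; θ ← 0°
rotate_crank_by(+83°): θ ← 0° +83° = 83°
rotate_crank_by(+77°): θ ← 83° +77° = 160°
rotate_crank_by(+65°): θ ← 160° +65° = 225°
rotate_crank_by(-58°): θ ← 225° -58° = 167°
rotate_crank_by(-82°): θ ← 167° -82° = 85°
crank pin P = (r cos θ, r sin θ) = (2.527517, 28.889646)
h = r sin θ − e = 28.889646 − 0 = 28.889646
sin φ = h / L = 28.889646 / 210 = 0.13756974
φ = arcsin(0.13756974) = 7.907242°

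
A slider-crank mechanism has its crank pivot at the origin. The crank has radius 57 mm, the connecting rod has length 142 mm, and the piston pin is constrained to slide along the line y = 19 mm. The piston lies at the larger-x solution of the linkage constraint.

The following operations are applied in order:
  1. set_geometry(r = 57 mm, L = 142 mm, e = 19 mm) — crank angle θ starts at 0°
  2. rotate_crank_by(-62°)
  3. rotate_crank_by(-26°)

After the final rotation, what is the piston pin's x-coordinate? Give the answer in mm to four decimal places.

set_geometry: r = 57 mm, L = 142 mm, e = 19 mm; θ ← 0°
rotate_crank_by(-62°): θ ← 0° -62° = -62°
rotate_crank_by(-26°): θ ← -62° -26° = -88°
crank pin P = (r cos θ, r sin θ) = (1.989271, -56.965277)
h = r sin θ − e = -56.965277 − 19 = -75.965277
x = r cos θ + √(L² − h²) = 1.989271 + √(20164.0 − 5770.7233) = 1.989271 + 119.971983 = 121.961254

121.9613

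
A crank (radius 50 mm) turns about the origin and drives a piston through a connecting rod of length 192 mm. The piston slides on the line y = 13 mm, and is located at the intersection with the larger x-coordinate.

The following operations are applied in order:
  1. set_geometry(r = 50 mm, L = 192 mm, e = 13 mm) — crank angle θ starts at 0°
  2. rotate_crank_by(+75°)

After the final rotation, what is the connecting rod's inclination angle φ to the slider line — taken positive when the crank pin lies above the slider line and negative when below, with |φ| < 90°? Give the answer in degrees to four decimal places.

set_geometry: r = 50 mm, L = 192 mm, e = 13 mm; θ ← 0°
rotate_crank_by(+75°): θ ← 0° +75° = 75°
crank pin P = (r cos θ, r sin θ) = (12.940952, 48.296291)
h = r sin θ − e = 48.296291 − 13 = 35.296291
sin φ = h / L = 35.296291 / 192 = 0.18383485
φ = arcsin(0.18383485) = 10.593209°

10.5932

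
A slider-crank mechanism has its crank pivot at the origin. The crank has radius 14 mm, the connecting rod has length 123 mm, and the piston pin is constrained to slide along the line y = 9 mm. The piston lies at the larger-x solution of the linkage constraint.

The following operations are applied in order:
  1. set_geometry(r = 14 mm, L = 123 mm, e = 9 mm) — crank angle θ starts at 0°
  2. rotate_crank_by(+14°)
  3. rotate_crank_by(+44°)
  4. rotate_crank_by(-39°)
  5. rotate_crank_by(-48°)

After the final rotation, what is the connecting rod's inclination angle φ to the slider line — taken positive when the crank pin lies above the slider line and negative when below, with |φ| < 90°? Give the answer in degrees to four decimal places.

set_geometry: r = 14 mm, L = 123 mm, e = 9 mm; θ ← 0°
rotate_crank_by(+14°): θ ← 0° +14° = 14°
rotate_crank_by(+44°): θ ← 14° +44° = 58°
rotate_crank_by(-39°): θ ← 58° -39° = 19°
rotate_crank_by(-48°): θ ← 19° -48° = -29°
crank pin P = (r cos θ, r sin θ) = (12.244676, -6.787335)
h = r sin θ − e = -6.787335 − 9 = -15.787335
sin φ = h / L = -15.787335 / 123 = -0.12835231
φ = arcsin(-0.12835231) = -7.374389°

-7.3744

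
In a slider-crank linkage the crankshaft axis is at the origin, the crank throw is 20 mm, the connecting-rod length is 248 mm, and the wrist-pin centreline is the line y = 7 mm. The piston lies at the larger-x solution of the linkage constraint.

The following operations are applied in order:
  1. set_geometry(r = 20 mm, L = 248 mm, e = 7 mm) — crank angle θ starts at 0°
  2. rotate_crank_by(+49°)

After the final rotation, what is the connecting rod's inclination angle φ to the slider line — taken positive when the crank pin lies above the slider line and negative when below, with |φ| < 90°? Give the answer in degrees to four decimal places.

1.8703

set_geometry: r = 20 mm, L = 248 mm, e = 7 mm; θ ← 0°
rotate_crank_by(+49°): θ ← 0° +49° = 49°
crank pin P = (r cos θ, r sin θ) = (13.121181, 15.094192)
h = r sin θ − e = 15.094192 − 7 = 8.094192
sin φ = h / L = 8.094192 / 248 = 0.03263787
φ = arcsin(0.03263787) = 1.870344°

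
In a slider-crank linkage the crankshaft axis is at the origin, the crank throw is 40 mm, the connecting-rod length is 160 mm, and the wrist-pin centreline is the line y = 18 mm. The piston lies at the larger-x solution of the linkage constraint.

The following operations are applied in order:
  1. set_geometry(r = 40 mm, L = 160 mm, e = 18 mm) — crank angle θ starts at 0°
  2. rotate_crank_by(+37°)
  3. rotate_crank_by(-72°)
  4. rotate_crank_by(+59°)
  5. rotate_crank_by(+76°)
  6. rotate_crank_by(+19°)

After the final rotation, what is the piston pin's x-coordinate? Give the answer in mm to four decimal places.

set_geometry: r = 40 mm, L = 160 mm, e = 18 mm; θ ← 0°
rotate_crank_by(+37°): θ ← 0° +37° = 37°
rotate_crank_by(-72°): θ ← 37° -72° = -35°
rotate_crank_by(+59°): θ ← -35° +59° = 24°
rotate_crank_by(+76°): θ ← 24° +76° = 100°
rotate_crank_by(+19°): θ ← 100° +19° = 119°
crank pin P = (r cos θ, r sin θ) = (-19.392385, 34.984788)
h = r sin θ − e = 34.984788 − 18 = 16.984788
x = r cos θ + √(L² − h²) = -19.392385 + √(25600.0 − 288.4830) = -19.392385 + 159.095936 = 139.703552

139.7036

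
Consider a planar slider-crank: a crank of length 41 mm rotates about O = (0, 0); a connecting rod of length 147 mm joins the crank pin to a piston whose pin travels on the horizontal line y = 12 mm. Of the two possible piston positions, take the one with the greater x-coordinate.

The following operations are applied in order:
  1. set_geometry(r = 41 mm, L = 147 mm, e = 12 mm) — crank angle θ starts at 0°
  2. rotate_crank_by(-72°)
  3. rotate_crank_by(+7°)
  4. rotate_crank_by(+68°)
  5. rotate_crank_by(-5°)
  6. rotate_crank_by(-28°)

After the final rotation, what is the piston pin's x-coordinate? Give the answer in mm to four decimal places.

178.8693

set_geometry: r = 41 mm, L = 147 mm, e = 12 mm; θ ← 0°
rotate_crank_by(-72°): θ ← 0° -72° = -72°
rotate_crank_by(+7°): θ ← -72° +7° = -65°
rotate_crank_by(+68°): θ ← -65° +68° = 3°
rotate_crank_by(-5°): θ ← 3° -5° = -2°
rotate_crank_by(-28°): θ ← -2° -28° = -30°
crank pin P = (r cos θ, r sin θ) = (35.507042, -20.500000)
h = r sin θ − e = -20.500000 − 12 = -32.500000
x = r cos θ + √(L² − h²) = 35.507042 + √(21609.0 − 1056.2500) = 35.507042 + 143.362303 = 178.869345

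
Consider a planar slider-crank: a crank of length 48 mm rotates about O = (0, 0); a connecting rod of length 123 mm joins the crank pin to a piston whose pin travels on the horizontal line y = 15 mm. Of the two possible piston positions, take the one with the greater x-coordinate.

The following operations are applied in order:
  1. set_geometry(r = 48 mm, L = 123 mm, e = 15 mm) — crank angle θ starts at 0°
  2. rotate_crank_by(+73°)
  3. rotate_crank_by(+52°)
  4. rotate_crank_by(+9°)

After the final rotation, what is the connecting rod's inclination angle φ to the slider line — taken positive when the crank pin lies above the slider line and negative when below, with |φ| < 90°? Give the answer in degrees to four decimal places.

9.1353

set_geometry: r = 48 mm, L = 123 mm, e = 15 mm; θ ← 0°
rotate_crank_by(+73°): θ ← 0° +73° = 73°
rotate_crank_by(+52°): θ ← 73° +52° = 125°
rotate_crank_by(+9°): θ ← 125° +9° = 134°
crank pin P = (r cos θ, r sin θ) = (-33.343602, 34.528310)
h = r sin θ − e = 34.528310 − 15 = 19.528310
sin φ = h / L = 19.528310 / 123 = 0.15876675
φ = arcsin(0.15876675) = 9.135321°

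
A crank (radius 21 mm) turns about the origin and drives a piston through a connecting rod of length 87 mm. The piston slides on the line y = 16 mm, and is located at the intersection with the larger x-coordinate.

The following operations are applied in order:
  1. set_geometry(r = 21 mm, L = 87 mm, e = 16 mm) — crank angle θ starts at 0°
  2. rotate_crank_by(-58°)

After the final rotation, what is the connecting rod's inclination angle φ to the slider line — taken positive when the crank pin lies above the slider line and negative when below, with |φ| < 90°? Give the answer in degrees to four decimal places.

set_geometry: r = 21 mm, L = 87 mm, e = 16 mm; θ ← 0°
rotate_crank_by(-58°): θ ← 0° -58° = -58°
crank pin P = (r cos θ, r sin θ) = (11.128305, -17.809010)
h = r sin θ − e = -17.809010 − 16 = -33.809010
sin φ = h / L = -33.809010 / 87 = -0.38860931
φ = arcsin(-0.38860931) = -22.867994°

-22.8680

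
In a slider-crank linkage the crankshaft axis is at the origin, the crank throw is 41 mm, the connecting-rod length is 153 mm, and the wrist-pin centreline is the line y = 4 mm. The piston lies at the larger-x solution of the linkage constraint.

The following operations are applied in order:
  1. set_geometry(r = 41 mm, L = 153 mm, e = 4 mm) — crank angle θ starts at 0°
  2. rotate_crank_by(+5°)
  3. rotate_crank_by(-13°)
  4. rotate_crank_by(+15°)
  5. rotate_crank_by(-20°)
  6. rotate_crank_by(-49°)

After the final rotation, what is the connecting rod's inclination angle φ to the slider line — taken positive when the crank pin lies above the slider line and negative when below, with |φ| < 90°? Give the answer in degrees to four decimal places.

set_geometry: r = 41 mm, L = 153 mm, e = 4 mm; θ ← 0°
rotate_crank_by(+5°): θ ← 0° +5° = 5°
rotate_crank_by(-13°): θ ← 5° -13° = -8°
rotate_crank_by(+15°): θ ← -8° +15° = 7°
rotate_crank_by(-20°): θ ← 7° -20° = -13°
rotate_crank_by(-49°): θ ← -13° -49° = -62°
crank pin P = (r cos θ, r sin θ) = (19.248334, -36.200851)
h = r sin θ − e = -36.200851 − 4 = -40.200851
sin φ = h / L = -40.200851 / 153 = -0.26275066
φ = arcsin(-0.26275066) = -15.233340°

-15.2333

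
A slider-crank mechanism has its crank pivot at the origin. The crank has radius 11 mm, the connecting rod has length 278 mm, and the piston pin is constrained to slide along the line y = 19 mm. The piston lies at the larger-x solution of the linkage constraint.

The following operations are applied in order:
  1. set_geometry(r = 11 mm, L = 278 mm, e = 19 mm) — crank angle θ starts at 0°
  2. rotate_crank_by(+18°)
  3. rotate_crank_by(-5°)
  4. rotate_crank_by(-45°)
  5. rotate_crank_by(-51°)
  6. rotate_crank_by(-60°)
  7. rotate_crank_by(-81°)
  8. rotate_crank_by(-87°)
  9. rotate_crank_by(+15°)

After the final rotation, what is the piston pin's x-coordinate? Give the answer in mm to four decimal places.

set_geometry: r = 11 mm, L = 278 mm, e = 19 mm; θ ← 0°
rotate_crank_by(+18°): θ ← 0° +18° = 18°
rotate_crank_by(-5°): θ ← 18° -5° = 13°
rotate_crank_by(-45°): θ ← 13° -45° = -32°
rotate_crank_by(-51°): θ ← -32° -51° = -83°
rotate_crank_by(-60°): θ ← -83° -60° = -143°
rotate_crank_by(-81°): θ ← -143° -81° = -224°
rotate_crank_by(-87°): θ ← -224° -87° = -311°
rotate_crank_by(+15°): θ ← -311° +15° = -296°
crank pin P = (r cos θ, r sin θ) = (4.822083, 9.886735)
h = r sin θ − e = 9.886735 − 19 = -9.113265
x = r cos θ + √(L² − h²) = 4.822083 + √(77284.0 − 83.0516) = 4.822083 + 277.850586 = 282.672669

282.6727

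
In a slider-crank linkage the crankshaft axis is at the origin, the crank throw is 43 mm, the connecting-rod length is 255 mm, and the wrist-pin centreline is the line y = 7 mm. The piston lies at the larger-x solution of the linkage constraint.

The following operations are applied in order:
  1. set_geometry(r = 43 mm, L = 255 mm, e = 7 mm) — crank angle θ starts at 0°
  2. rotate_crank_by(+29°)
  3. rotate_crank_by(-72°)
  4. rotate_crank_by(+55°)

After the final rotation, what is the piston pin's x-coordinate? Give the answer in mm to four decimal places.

297.0530

set_geometry: r = 43 mm, L = 255 mm, e = 7 mm; θ ← 0°
rotate_crank_by(+29°): θ ← 0° +29° = 29°
rotate_crank_by(-72°): θ ← 29° -72° = -43°
rotate_crank_by(+55°): θ ← -43° +55° = 12°
crank pin P = (r cos θ, r sin θ) = (42.060347, 8.940203)
h = r sin θ − e = 8.940203 − 7 = 1.940203
x = r cos θ + √(L² − h²) = 42.060347 + √(65025.0 − 3.7644) = 42.060347 + 254.992619 = 297.052966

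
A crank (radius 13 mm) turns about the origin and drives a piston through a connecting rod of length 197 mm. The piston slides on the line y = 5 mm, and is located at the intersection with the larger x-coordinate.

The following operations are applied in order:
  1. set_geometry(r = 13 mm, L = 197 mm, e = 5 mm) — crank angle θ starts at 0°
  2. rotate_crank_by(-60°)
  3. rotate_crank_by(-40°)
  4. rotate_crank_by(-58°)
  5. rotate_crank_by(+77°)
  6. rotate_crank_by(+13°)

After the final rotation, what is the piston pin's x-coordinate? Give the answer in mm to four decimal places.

set_geometry: r = 13 mm, L = 197 mm, e = 5 mm; θ ← 0°
rotate_crank_by(-60°): θ ← 0° -60° = -60°
rotate_crank_by(-40°): θ ← -60° -40° = -100°
rotate_crank_by(-58°): θ ← -100° -58° = -158°
rotate_crank_by(+77°): θ ← -158° +77° = -81°
rotate_crank_by(+13°): θ ← -81° +13° = -68°
crank pin P = (r cos θ, r sin θ) = (4.869886, -12.053390)
h = r sin θ − e = -12.053390 − 5 = -17.053390
x = r cos θ + √(L² − h²) = 4.869886 + √(38809.0 − 290.8181) = 4.869886 + 196.260495 = 201.130381

201.1304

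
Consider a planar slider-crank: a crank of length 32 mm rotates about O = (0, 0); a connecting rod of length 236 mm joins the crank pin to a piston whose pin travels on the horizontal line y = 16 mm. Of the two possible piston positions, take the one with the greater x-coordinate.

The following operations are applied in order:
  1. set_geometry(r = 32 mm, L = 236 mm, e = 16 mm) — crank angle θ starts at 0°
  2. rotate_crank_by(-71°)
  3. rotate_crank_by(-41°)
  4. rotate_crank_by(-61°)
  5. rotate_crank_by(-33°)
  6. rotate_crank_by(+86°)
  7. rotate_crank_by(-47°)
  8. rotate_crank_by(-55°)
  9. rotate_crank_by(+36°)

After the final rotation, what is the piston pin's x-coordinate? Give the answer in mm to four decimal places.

set_geometry: r = 32 mm, L = 236 mm, e = 16 mm; θ ← 0°
rotate_crank_by(-71°): θ ← 0° -71° = -71°
rotate_crank_by(-41°): θ ← -71° -41° = -112°
rotate_crank_by(-61°): θ ← -112° -61° = -173°
rotate_crank_by(-33°): θ ← -173° -33° = -206°
rotate_crank_by(+86°): θ ← -206° +86° = -120°
rotate_crank_by(-47°): θ ← -120° -47° = -167°
rotate_crank_by(-55°): θ ← -167° -55° = -222°
rotate_crank_by(+36°): θ ← -222° +36° = -186°
crank pin P = (r cos θ, r sin θ) = (-31.824701, 3.344911)
h = r sin θ − e = 3.344911 − 16 = -12.655089
x = r cos θ + √(L² − h²) = -31.824701 + √(55696.0 − 160.1513) = -31.824701 + 235.660452 = 203.835752

203.8358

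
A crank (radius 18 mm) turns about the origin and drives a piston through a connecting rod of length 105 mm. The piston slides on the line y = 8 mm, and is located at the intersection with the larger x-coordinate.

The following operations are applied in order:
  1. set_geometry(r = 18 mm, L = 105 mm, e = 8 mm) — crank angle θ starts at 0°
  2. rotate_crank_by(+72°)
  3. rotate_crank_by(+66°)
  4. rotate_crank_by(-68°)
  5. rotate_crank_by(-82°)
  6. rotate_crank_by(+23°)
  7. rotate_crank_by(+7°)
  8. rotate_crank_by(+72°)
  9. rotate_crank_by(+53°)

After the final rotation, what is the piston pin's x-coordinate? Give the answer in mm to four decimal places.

90.5863

set_geometry: r = 18 mm, L = 105 mm, e = 8 mm; θ ← 0°
rotate_crank_by(+72°): θ ← 0° +72° = 72°
rotate_crank_by(+66°): θ ← 72° +66° = 138°
rotate_crank_by(-68°): θ ← 138° -68° = 70°
rotate_crank_by(-82°): θ ← 70° -82° = -12°
rotate_crank_by(+23°): θ ← -12° +23° = 11°
rotate_crank_by(+7°): θ ← 11° +7° = 18°
rotate_crank_by(+72°): θ ← 18° +72° = 90°
rotate_crank_by(+53°): θ ← 90° +53° = 143°
crank pin P = (r cos θ, r sin θ) = (-14.375439, 10.832670)
h = r sin θ − e = 10.832670 − 8 = 2.832670
x = r cos θ + √(L² − h²) = -14.375439 + √(11025.0 − 8.0240) = -14.375439 + 104.961783 = 90.586344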